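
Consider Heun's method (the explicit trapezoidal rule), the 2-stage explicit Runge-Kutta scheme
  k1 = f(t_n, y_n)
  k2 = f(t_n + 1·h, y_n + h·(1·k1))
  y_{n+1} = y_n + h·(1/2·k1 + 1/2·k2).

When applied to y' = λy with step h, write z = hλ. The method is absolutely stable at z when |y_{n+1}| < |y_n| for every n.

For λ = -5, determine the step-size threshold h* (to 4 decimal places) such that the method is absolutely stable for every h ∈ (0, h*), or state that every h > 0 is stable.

Set f=λy, z=hλ:
  order 2, 2-stage ⇒ R(z)=1+z+z^2/2
  (e.g. R(-0.85)=0.51125, |R|=0.51125)

Solve |R(x)|<1 on ℝ⁻.
x=-0.85: |R|=0.5112
|R(-1.89)|=0.8960 |R(-1.48)|=0.6152 |R(-0.54)|=0.6058
Bisect:
  x_lo=-2.3114 |R|=1.3599  x_hi=-0.2709 |R|=0.7658
  mid=-1.29117 |R|=0.54239 →hi
  mid=-1.80130 |R|=0.82104 →hi
  mid=-2.05636 |R|=1.05795 →lo
  mid=-1.92883 |R|=0.93136 →hi
  mid=-1.99259 |R|=0.99262 →hi
  mid=-2.02448 |R|=1.02478 →lo
  mid=-2.00853 |R|=1.00857 →lo
  ...
  [-2.00007,-1.99994] ⇒ x*=-2.0000
Stable set (-2.0000, 0).

(-2.0000,0); λ=-5 ⇒ h* = 0.4000.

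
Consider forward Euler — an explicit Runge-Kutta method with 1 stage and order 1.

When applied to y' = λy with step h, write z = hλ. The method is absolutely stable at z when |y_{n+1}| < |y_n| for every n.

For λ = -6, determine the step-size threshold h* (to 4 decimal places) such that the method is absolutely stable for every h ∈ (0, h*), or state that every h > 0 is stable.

Test eqn y'=λy, z=hλ:
  order 1, 1-stage ⇒ R(z)=1+z
  (e.g. R(-0.75)=0.25000, |R|=0.25000)

Boundary: |R(x)|=1, x<0.
x=-0.75: |R|=0.2500
|R(-2.14)|=1.1400 |R(-1.72)|=0.7200 |R(-1.36)|=0.3600
Bisect:
  x_lo=-2.8659 |R|=1.8659  x_hi=-0.3111 |R|=0.6889
  mid=-1.58849 |R|=0.58849 →hi
  mid=-2.22717 |R|=1.22717 →lo
  mid=-1.90783 |R|=0.90783 →hi
  mid=-2.06750 |R|=1.06750 →lo
  mid=-1.98767 |R|=0.98767 →hi
  mid=-2.02758 |R|=1.02758 →lo
  mid=-2.00763 |R|=1.00763 →lo
  ...
  [-2.00014,-1.99999] ⇒ x*=-2.0000
Stable set (-2.0000, 0).

(-2.0000,0); λ=-6 ⇒ h* = 0.3333.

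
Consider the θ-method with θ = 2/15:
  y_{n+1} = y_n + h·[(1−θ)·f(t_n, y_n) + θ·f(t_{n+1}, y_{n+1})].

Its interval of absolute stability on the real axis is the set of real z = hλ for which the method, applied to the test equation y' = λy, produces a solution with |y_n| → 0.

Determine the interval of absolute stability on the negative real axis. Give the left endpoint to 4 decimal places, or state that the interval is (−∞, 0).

z∈(-2.7273,0).

Test eqn y'=λy, z=hλ:
  y_{n+1} = y_n + z·[13/15·y_n + 2/15·y_{n+1}] ⇒ (1 − 2/15z)y_{n+1} = (1 + 13/15z)y_n
  R(z) = (1 + 13/15z)/(1 − 2/15z).

Solve |R(x)|<1 on ℝ⁻.
x=-0.47: |R|=0.5577
R=−1: 1+13/15x = −1+2/15x ⇒ -11/15x=2 ⇒ x=2/(-11/15)=-2.7273
Confirm numerically:
  x=-2.682: |R|=0.97555 <1
  x=-1.484: |R|=0.23887 <1
  x=-1.236: |R|=0.06113 <1
  x=-1.107: |R|=0.03538 <1
  x=-3.130: |R|=1.20837 >1
  x=-2.877: |R|=1.07936 >1
  x=-2.757: |R|=1.01594 >1
Stable set (-2.7273, 0).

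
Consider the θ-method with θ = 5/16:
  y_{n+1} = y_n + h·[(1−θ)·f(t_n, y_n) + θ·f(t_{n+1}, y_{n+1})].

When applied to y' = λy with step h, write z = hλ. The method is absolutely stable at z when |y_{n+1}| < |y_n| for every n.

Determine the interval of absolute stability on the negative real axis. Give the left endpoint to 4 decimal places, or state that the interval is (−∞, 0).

Set f=λy, z=hλ:
  y_{n+1} = y_n + z·[11/16·y_n + 5/16·y_{n+1}] ⇒ (1 − 5/16z)y_{n+1} = (1 + 11/16z)y_n
  so R(z) = (1 + 11/16z)/(1 − 5/16z).

Need |R(x)|<1, x<0.
x=-1.52: |R|=0.0305
R=−1: 1+11/16x = −1+5/16x ⇒ -3/8x=2 ⇒ x=2/(-3/8)=-5.3333
Confirm numerically:
  x=-4.684: |R|=0.90117 <1
  x=-4.286: |R|=0.83211 <1
  x=-2.353: |R|=0.35595 <1
  x=-5.703: |R|=1.04983 >1
  x=-5.673: |R|=1.04594 >1
  x=-5.504: |R|=1.02353 >1
So |R|<1 on (-5.3333, 0).

(-5.3333, 0).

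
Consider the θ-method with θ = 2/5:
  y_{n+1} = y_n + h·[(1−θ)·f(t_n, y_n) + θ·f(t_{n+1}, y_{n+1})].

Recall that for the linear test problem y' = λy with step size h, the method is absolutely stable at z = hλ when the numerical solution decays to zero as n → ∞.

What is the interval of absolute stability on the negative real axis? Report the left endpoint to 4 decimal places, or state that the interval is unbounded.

Test eqn y'=λy, z=hλ:
  y_{n+1} = y_n + z·[3/5·y_n + 2/5·y_{n+1}] ⇒ (1 − 2/5z)y_{n+1} = (1 + 3/5z)y_n
  ⇒ R(z) = (1 + 3/5z)/(1 − 2/5z).

Solve |R(x)|<1 on ℝ⁻.
x=-0.83: |R|=0.3769
R=−1: 1+3/5x = −1+2/5x ⇒ -1/5x=2 ⇒ x=2/(-1/5)=-10.0000
Confirm numerically:
  x=-8.672: |R|=0.94057 <1
  x=-5.389: |R|=0.70776 <1
  x=-4.904: |R|=0.65586 <1
  x=-4.478: |R|=0.60433 <1
  x=-10.192: |R|=1.00756 >1
  x=-10.145: |R|=1.00573 >1
Stable set (-10.0000, 0).

(-10.0000, 0).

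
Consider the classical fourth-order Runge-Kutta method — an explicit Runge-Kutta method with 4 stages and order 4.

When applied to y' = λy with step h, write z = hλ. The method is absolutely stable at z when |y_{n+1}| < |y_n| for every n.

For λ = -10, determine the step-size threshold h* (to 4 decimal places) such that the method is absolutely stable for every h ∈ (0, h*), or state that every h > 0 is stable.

(-2.7853,0); λ=-10 ⇒ h* = 0.2785.

With y'=λy (z=hλ):
  order 4, 4-stage ⇒ R(z)=1+z+z^2/2+z^3/6+z^4/24
  (e.g. R(-1.12)=0.33861, |R|=0.33861)

Solve |R(x)|<1 on ℝ⁻.
x=-1.12: |R|=0.3386
|R(-2.27)|=0.4633 |R(-2.17)|=0.4053 |R(-1.97)|=0.3238
Bisect:
  x_lo=-3.1584 |R|=1.7245  x_hi=-0.1496 |R|=0.8610
  mid=-1.65399 |R|=0.27155 →hi
  mid=-2.40618 |R|=0.56352 →hi
  mid=-2.78228 |R|=0.99547 →hi
  mid=-2.97033 |R|=1.31675 →lo
  mid=-2.87631 |R|=1.14611 →lo
  mid=-2.82929 |R|=1.06839 →lo
  mid=-2.80579 |R|=1.03134 →lo
  ...
  [-2.78540,-2.78522] ⇒ x*=-2.7853
Stable set (-2.7853, 0).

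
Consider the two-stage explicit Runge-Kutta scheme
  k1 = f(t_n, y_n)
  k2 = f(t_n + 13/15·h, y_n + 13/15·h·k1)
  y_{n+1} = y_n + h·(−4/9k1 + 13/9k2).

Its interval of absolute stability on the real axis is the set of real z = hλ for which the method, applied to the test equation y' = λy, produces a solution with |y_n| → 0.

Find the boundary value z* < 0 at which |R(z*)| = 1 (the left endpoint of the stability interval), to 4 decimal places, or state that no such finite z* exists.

left endpoint -0.7988.

On y'=λy, z=hλ:
  k1=λy_n ⇒ h·k1=z·y_n;  k2=λ(1+13/15z)y_n ⇒ h·k2=z(1+13/15z)y_n
  y_{n+1}/y_n = 1 − 4/9z + 13/9z(1+13/15z) = 1 + z + 169/135z²
  ⇒ R(z) = 1 + z + 169/135z².

Boundary: |R(x)|=1, x<0.
x=-1.69: |R|=2.8854
R=1: x+169/135x²=0 ⇒ x=−135/169=-0.7988; min R=1−1/(4·169/135)=0.8003>−1
Confirm numerically:
  x=-0.666: |R|=0.88927 <1
  x=-0.655: |R|=0.88208 <1
  x=-0.349: |R|=0.80348 <1
  x=-1.362: |R|=1.96024 >1
  x=-1.289: |R|=1.79098 >1
  x=-1.219: |R|=1.64120 >1
So |R|<1 on (-0.7988, 0).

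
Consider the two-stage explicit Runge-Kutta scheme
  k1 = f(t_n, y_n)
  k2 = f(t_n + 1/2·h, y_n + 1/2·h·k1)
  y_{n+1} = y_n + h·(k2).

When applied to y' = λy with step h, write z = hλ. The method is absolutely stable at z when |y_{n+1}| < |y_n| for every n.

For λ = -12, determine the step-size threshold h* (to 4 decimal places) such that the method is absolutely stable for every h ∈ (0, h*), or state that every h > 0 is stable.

(-2.0000,0); λ=-12 ⇒ h* = (2)/12 = 0.1667.

Test eqn y'=λy, z=hλ:
  k1=λy_n ⇒ h·k1=z·y_n;  k2=λ(1+1/2z)y_n ⇒ h·k2=z(1+1/2z)y_n
  y_{n+1}/y_n = 1 + z(1+1/2z) = 1 + z + 1/2z²
  so R(z) = 1 + z + 1/2z².

Solve |R(x)|<1 on ℝ⁻.
x=-0.96: |R|=0.5008
R=1: x+1/2x²=0 ⇒ x=−2=-2.0000; min R=1−1/(4·1/2)=0.5000>−1
Confirm numerically:
  x=-1.765: |R|=0.79261 <1
  x=-1.724: |R|=0.76209 <1
  x=-1.146: |R|=0.51066 <1
  x=-2.152: |R|=1.16355 >1
  x=-2.125: |R|=1.13281 >1
  x=-2.116: |R|=1.12273 >1
So |R|<1 on (-2.0000, 0).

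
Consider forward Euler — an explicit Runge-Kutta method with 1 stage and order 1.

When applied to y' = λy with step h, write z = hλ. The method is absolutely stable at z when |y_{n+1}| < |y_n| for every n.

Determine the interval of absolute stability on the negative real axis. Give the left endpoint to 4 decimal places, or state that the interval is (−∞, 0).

z∈(-2.0000,0).

Set f=λy, z=hλ:
  order 1, 1-stage ⇒ R(z)=1+z
  (e.g. R(-1.78)=-0.78000, |R|=0.78000)

Boundary: |R(x)|=1, x<0.
x=-1.78: |R|=0.7800
|R(-1.72)|=0.7200 |R(-1.56)|=0.5600 |R(-1.15)|=0.1500
Bisect:
  x_lo=-2.8603 |R|=1.8603  x_hi=-0.1904 |R|=0.8096
  mid=-1.52531 |R|=0.52531 →hi
  mid=-2.19278 |R|=1.19278 →lo
  mid=-1.85905 |R|=0.85905 →hi
  mid=-2.02592 |R|=1.02592 →lo
  mid=-1.94248 |R|=0.94248 →hi
  mid=-1.98420 |R|=0.98420 →hi
  mid=-2.00506 |R|=1.00506 →lo
  mid=-1.99463 |R|=0.99463 →hi
  ...
  [-2.00001,-1.99984] ⇒ x*=-2.0000
So |R|<1 on (-2.0000, 0).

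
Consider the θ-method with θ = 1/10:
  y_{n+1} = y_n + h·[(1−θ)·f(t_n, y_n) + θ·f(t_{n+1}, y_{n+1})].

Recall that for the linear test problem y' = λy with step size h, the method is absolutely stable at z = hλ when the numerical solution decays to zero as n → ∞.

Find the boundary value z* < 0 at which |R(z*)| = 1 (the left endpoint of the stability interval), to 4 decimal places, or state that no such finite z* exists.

z* = -2.5000.

Test eqn y'=λy, z=hλ:
  y_{n+1} = y_n + z·[9/10·y_n + 1/10·y_{n+1}] ⇒ (1 − 1/10z)y_{n+1} = (1 + 9/10z)y_n
  ⇒ R(z) = (1 + 9/10z)/(1 − 1/10z).

Boundary: |R(x)|=1, x<0.
x=-1.78: |R|=0.5110
R=−1: 1+9/10x = −1+1/10x ⇒ -4/5x=2 ⇒ x=2/(-4/5)=-2.5000
Confirm numerically:
  x=-1.717: |R|=0.46539 <1
  x=-1.432: |R|=0.25262 <1
  x=-1.287: |R|=0.14025 <1
  x=-2.667: |R|=1.10547 >1
  x=-2.649: |R|=1.09424 >1
  x=-2.594: |R|=1.05971 >1
Interval (-2.5000, 0).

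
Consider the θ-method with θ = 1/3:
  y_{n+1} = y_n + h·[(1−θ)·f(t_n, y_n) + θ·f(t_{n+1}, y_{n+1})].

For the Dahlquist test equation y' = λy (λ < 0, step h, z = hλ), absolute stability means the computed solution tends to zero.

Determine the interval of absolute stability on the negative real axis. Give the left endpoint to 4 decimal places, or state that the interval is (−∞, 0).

(-6.0000, 0).

Set f=λy, z=hλ:
  y_{n+1} = y_n + z·[2/3·y_n + 1/3·y_{n+1}] ⇒ (1 − 1/3z)y_{n+1} = (1 + 2/3z)y_n
  Hence R(z) = (1 + 2/3z)/(1 − 1/3z).

Find x<0 with |R(x)|<1.
x=-0.51: |R|=0.5641
R=−1: 1+2/3x = −1+1/3x ⇒ -1/3x=2 ⇒ x=2/(-1/3)=-6.0000
Confirm numerically:
  x=-5.141: |R|=0.89448 <1
  x=-5.013: |R|=0.87683 <1
  x=-4.288: |R|=0.76509 <1
  x=-2.765: |R|=0.43886 <1
  x=-6.368: |R|=1.03928 >1
  x=-6.242: |R|=1.02618 >1
Stable set (-6.0000, 0).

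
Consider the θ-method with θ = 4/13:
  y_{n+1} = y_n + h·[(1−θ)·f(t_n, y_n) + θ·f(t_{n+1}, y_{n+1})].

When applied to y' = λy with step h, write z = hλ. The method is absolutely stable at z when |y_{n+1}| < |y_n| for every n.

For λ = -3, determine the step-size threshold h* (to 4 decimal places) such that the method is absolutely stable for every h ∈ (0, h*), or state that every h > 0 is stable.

(-5.2000,0); λ=-3 ⇒ h* = (26/5)/3 = 1.7333.

With y'=λy (z=hλ):
  y_{n+1} = y_n + z·[9/13·y_n + 4/13·y_{n+1}] ⇒ (1 − 4/13z)y_{n+1} = (1 + 9/13z)y_n
  R(z) = (1 + 9/13z)/(1 − 4/13z).

Find x<0 with |R(x)|<1.
x=-1.61: |R|=0.0766
R=−1: 1+9/13x = −1+4/13x ⇒ -5/13x=2 ⇒ x=2/(-5/13)=-5.2000
Confirm numerically:
  x=-3.299: |R|=0.63716 <1
  x=-2.411: |R|=0.38416 <1
  x=-2.150: |R|=0.29398 <1
  x=-5.360: |R|=1.02323 >1
  x=-5.338: |R|=1.02009 >1
  x=-5.324: |R|=1.01808 >1
Interval (-5.2000, 0).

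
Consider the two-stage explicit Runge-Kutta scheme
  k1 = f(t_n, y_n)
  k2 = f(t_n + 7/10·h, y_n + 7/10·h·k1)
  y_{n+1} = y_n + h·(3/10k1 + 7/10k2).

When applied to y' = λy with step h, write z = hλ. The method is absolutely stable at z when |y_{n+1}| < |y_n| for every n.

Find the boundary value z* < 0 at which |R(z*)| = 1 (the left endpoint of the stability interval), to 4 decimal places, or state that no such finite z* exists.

left endpoint -2.0408.

Set f=λy, z=hλ:
  k1=λy_n ⇒ h·k1=z·y_n;  k2=λ(1+7/10z)y_n ⇒ h·k2=z(1+7/10z)y_n
  y_{n+1}/y_n = 1 + 3/10z + 7/10z(1+7/10z) = 1 + z + 49/100z²
  so R(z) = 1 + z + 49/100z².

Need |R(x)|<1, x<0.
x=-1.21: |R|=0.5074
R=1: x+49/100x²=0 ⇒ x=−100/49=-2.0408; min R=1−1/(4·49/100)=0.4898>−1
Confirm numerically:
  x=-1.887: |R|=0.85778 <1
  x=-1.752: |R|=0.75206 <1
  x=-1.304: |R|=0.52920 <1
  x=-1.149: |R|=0.49790 <1
  x=-2.343: |R|=1.34693 >1
  x=-2.308: |R|=1.30216 >1
Interval (-2.0408, 0).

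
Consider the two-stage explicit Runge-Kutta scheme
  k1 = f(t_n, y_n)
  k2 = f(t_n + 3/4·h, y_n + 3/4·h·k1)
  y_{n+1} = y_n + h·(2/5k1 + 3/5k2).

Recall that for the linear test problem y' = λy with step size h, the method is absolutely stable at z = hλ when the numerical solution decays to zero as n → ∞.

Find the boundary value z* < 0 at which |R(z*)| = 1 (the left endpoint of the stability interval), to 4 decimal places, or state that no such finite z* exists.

Set f=λy, z=hλ:
  k1=λy_n ⇒ h·k1=z·y_n;  k2=λ(1+3/4z)y_n ⇒ h·k2=z(1+3/4z)y_n
  y_{n+1}/y_n = 1 + 2/5z + 3/5z(1+3/4z) = 1 + z + 9/20z²
  Hence R(z) = 1 + z + 9/20z².

Solve |R(x)|<1 on ℝ⁻.
x=-1.69: |R|=0.5952
R=1: x+9/20x²=0 ⇒ x=−20/9=-2.2222; min R=1−1/(4·9/20)=0.4444>−1
Confirm numerically:
  x=-1.736: |R|=0.62016 <1
  x=-1.636: |R|=0.56842 <1
  x=-0.939: |R|=0.45777 <1
  x=-2.504: |R|=1.31751 >1
  x=-2.452: |R|=1.25354 >1
Stable set (-2.2222, 0).

left endpoint -2.2222.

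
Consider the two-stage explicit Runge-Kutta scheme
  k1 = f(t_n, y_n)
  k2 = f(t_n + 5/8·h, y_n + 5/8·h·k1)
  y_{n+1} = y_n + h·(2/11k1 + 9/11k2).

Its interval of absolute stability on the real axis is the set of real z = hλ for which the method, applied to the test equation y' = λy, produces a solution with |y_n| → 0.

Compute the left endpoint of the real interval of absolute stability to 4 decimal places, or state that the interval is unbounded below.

left endpoint -1.9556.

With y'=λy (z=hλ):
  k1=λy_n ⇒ h·k1=z·y_n;  k2=λ(1+5/8z)y_n ⇒ h·k2=z(1+5/8z)y_n
  y_{n+1}/y_n = 1 + 2/11z + 9/11z(1+5/8z) = 1 + z + 45/88z²
  Hence R(z) = 1 + z + 45/88z².

Solve |R(x)|<1 on ℝ⁻.
x=-0.77: |R|=0.5332
R=1: x+45/88x²=0 ⇒ x=−88/45=-1.9556; min R=1−1/(4·45/88)=0.5111>−1
Confirm numerically:
  x=-1.819: |R|=0.87298 <1
  x=-1.404: |R|=0.60401 <1
  x=-1.080: |R|=0.51645 <1
  x=-2.517: |R|=1.72264 >1
  x=-2.069: |R|=1.12003 >1
Stable set (-1.9556, 0).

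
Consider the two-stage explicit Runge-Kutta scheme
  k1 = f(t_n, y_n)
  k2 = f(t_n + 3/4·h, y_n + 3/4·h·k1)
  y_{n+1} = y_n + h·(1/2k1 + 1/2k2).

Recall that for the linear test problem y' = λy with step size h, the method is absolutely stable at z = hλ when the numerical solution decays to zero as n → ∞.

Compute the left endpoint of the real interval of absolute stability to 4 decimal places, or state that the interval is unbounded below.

z* = -2.6667.

On y'=λy, z=hλ:
  k1=λy_n ⇒ h·k1=z·y_n;  k2=λ(1+3/4z)y_n ⇒ h·k2=z(1+3/4z)y_n
  y_{n+1}/y_n = 1 + 1/2z + 1/2z(1+3/4z) = 1 + z + 3/8z²
  Hence R(z) = 1 + z + 3/8z².

Need |R(x)|<1, x<0.
x=-1.78: |R|=0.4082
R=1: x+3/8x²=0 ⇒ x=−8/3=-2.6667; min R=1−1/(4·3/8)=0.3333>−1
Confirm numerically:
  x=-2.191: |R|=0.60918 <1
  x=-2.150: |R|=0.58344 <1
  x=-2.106: |R|=0.55721 <1
  x=-3.128: |R|=1.54114 >1
  x=-2.871: |R|=1.21999 >1
Stable set (-2.6667, 0).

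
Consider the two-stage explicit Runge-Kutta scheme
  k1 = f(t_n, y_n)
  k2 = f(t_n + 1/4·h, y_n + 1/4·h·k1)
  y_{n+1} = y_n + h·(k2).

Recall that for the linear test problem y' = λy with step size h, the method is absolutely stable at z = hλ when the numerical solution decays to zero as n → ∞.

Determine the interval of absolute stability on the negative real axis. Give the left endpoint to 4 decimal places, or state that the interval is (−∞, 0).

Test eqn y'=λy, z=hλ:
  k1=λy_n ⇒ h·k1=z·y_n;  k2=λ(1+1/4z)y_n ⇒ h·k2=z(1+1/4z)y_n
  y_{n+1}/y_n = 1 + z(1+1/4z) = 1 + z + 1/4z²
  R(z) = 1 + z + 1/4z².

Find x<0 with |R(x)|<1.
x=-1.04: |R|=0.2304
R=1: x+1/4x²=0 ⇒ x=−4=-4.0000; min R=1−1/(4·1/4)=0.0000>−1
Confirm numerically:
  x=-3.821: |R|=0.82901 <1
  x=-1.936: |R|=0.00102 <1
  x=-1.758: |R|=0.01464 <1
  x=-4.412: |R|=1.45444 >1
  x=-4.386: |R|=1.42325 >1
  x=-4.338: |R|=1.36656 >1
Interval (-4.0000, 0).

(-4.0000, 0).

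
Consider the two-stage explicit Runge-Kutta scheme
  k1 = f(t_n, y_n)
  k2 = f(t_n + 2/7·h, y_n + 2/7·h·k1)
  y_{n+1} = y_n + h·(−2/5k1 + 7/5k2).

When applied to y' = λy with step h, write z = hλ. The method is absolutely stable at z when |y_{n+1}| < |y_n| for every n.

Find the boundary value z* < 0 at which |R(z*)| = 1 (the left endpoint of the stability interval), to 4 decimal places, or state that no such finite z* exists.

Set f=λy, z=hλ:
  k1=λy_n ⇒ h·k1=z·y_n;  k2=λ(1+2/7z)y_n ⇒ h·k2=z(1+2/7z)y_n
  y_{n+1}/y_n = 1 − 2/5z + 7/5z(1+2/7z) = 1 + z + 2/5z²
  ⇒ R(z) = 1 + z + 2/5z².

Need |R(x)|<1, x<0.
x=-1.2: |R|=0.3760
R=1: x+2/5x²=0 ⇒ x=−5/2=-2.5000; min R=1−1/(4·2/5)=0.3750>−1
Confirm numerically:
  x=-2.454: |R|=0.95485 <1
  x=-2.335: |R|=0.84589 <1
  x=-1.739: |R|=0.47065 <1
  x=-1.144: |R|=0.37949 <1
  x=-2.923: |R|=1.49457 >1
  x=-2.641: |R|=1.14895 >1
Stable set (-2.5000, 0).

left endpoint -2.5000.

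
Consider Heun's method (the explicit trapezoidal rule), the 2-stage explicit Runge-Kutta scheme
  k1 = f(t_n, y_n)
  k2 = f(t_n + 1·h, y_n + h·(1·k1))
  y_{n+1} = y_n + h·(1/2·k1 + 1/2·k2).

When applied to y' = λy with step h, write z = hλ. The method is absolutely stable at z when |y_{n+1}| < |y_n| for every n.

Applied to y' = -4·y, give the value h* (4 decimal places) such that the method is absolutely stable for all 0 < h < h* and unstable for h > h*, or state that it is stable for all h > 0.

(-2.0000,0); λ=-4 ⇒ h* = 0.5000.

Set f=λy, z=hλ:
  order 2, 2-stage ⇒ R(z)=1+z+z^2/2
  (e.g. R(-1.59)=0.67405, |R|=0.67405)

Find x<0 with |R(x)|<1.
x=-1.59: |R|=0.6741
|R(-2.16)|=1.1728 |R(-1.33)|=0.5544 |R(-0.63)|=0.5684
Bisect:
  x_lo=-2.5414 |R|=1.6879  x_hi=-0.3428 |R|=0.7159
  mid=-1.44209 |R|=0.59772 →hi
  mid=-1.99172 |R|=0.99175 →hi
  mid=-2.26654 |R|=1.30206 →lo
  mid=-2.12913 |R|=1.13746 →lo
  mid=-2.06042 |R|=1.06225 →lo
  mid=-2.02607 |R|=1.02641 →lo
  mid=-2.00890 |R|=1.00894 →lo
  mid=-2.00031 |R|=1.00031 →lo
  mid=-1.99601 |R|=0.99602 →hi
  ...
  [-2.00004,-1.99990] ⇒ x*=-2.0000
Stable set (-2.0000, 0).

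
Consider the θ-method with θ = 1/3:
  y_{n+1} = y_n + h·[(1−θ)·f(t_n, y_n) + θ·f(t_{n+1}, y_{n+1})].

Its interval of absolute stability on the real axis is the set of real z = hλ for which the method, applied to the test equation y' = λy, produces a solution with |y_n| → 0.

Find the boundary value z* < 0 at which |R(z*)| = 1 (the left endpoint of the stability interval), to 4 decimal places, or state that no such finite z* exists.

left endpoint -6.0000.

Test eqn y'=λy, z=hλ:
  y_{n+1} = y_n + z·[2/3·y_n + 1/3·y_{n+1}] ⇒ (1 − 1/3z)y_{n+1} = (1 + 2/3z)y_n
  ⇒ R(z) = (1 + 2/3z)/(1 − 1/3z).

Find x<0 with |R(x)|<1.
x=-0.63: |R|=0.4793
R=−1: 1+2/3x = −1+1/3x ⇒ -1/3x=2 ⇒ x=2/(-1/3)=-6.0000
Confirm numerically:
  x=-3.914: |R|=0.69829 <1
  x=-3.675: |R|=0.65169 <1
  x=-2.997: |R|=0.49925 <1
  x=-6.426: |R|=1.04519 >1
  x=-6.353: |R|=1.03774 >1
  x=-6.102: |R|=1.01121 >1
So |R|<1 on (-6.0000, 0).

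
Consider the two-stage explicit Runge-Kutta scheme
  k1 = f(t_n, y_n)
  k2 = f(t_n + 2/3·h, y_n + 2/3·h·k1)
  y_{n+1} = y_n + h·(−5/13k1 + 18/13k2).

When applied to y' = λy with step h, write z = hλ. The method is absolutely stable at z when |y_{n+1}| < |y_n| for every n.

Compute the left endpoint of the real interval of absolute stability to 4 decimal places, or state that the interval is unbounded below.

left endpoint -1.0833.

Set f=λy, z=hλ:
  k1=λy_n ⇒ h·k1=z·y_n;  k2=λ(1+2/3z)y_n ⇒ h·k2=z(1+2/3z)y_n
  y_{n+1}/y_n = 1 − 5/13z + 18/13z(1+2/3z) = 1 + z + 12/13z²
  so R(z) = 1 + z + 12/13z².

Boundary: |R(x)|=1, x<0.
x=-0.68: |R|=0.7468
R=1: x+12/13x²=0 ⇒ x=−13/12=-1.0833; min R=1−1/(4·12/13)=0.7292>−1
Confirm numerically:
  x=-0.859: |R|=0.82212 <1
  x=-0.839: |R|=0.81077 <1
  x=-0.804: |R|=0.79269 <1
  x=-0.570: |R|=0.72991 <1
  x=-1.270: |R|=1.21883 >1
  x=-1.208: |R|=1.13901 >1
  x=-1.172: |R|=1.09592 >1
Interval (-1.0833, 0).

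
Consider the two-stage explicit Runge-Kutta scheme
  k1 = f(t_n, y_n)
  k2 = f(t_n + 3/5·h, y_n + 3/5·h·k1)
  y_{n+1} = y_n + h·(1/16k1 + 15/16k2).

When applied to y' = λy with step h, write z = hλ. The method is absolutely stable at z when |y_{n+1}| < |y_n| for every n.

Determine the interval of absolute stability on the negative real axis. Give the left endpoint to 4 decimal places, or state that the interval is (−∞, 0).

On y'=λy, z=hλ:
  k1=λy_n ⇒ h·k1=z·y_n;  k2=λ(1+3/5z)y_n ⇒ h·k2=z(1+3/5z)y_n
  y_{n+1}/y_n = 1 + 1/16z + 15/16z(1+3/5z) = 1 + z + 9/16z²
  R(z) = 1 + z + 9/16z².

Find x<0 with |R(x)|<1.
x=-0.32: |R|=0.7376
R=1: x+9/16x²=0 ⇒ x=−16/9=-1.7778; min R=1−1/(4·9/16)=0.5556>−1
Confirm numerically:
  x=-1.744: |R|=0.96686 <1
  x=-1.188: |R|=0.60588 <1
  x=-1.033: |R|=0.56724 <1
  x=-2.131: |R|=1.42340 >1
  x=-2.000: |R|=1.25000 >1
  x=-1.966: |R|=1.20815 >1
So |R|<1 on (-1.7778, 0).

(-1.7778, 0).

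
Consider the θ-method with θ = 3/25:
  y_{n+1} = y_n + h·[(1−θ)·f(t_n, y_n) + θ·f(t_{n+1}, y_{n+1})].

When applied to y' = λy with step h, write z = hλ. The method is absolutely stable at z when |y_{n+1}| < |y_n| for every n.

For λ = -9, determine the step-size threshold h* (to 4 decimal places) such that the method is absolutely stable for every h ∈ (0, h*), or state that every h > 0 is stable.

(-2.6316,0); λ=-9 ⇒ h* = (50/19)/9 = 0.2924.

On y'=λy, z=hλ:
  y_{n+1} = y_n + z·[22/25·y_n + 3/25·y_{n+1}] ⇒ (1 − 3/25z)y_{n+1} = (1 + 22/25z)y_n
  R(z) = (1 + 22/25z)/(1 − 3/25z).

Solve |R(x)|<1 on ℝ⁻.
x=-1.53: |R|=0.2927
R=−1: 1+22/25x = −1+3/25x ⇒ -19/25x=2 ⇒ x=2/(-19/25)=-2.6316
Confirm numerically:
  x=-2.002: |R|=0.61420 <1
  x=-1.812: |R|=0.48837 <1
  x=-1.221: |R|=0.06496 <1
  x=-3.225: |R|=1.32516 >1
  x=-3.143: |R|=1.28223 >1
  x=-2.836: |R|=1.11591 >1
Stable set (-2.6316, 0).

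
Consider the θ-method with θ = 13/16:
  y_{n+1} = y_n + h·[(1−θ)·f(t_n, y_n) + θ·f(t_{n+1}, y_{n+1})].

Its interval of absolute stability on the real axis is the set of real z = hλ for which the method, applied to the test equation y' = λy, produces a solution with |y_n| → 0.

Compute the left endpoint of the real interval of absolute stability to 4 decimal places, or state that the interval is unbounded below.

(−∞, 0) — no finite endpoint.

With y'=λy (z=hλ):
  y_{n+1} = y_n + z·[3/16·y_n + 13/16·y_{n+1}] ⇒ (1 − 13/16z)y_{n+1} = (1 + 3/16z)y_n
  R(z) = (1 + 3/16z)/(1 − 13/16z).

Need |R(x)|<1, x<0.
x=-1.78: |R|=0.2724
x=-2: |R|=0.2381
x=-10: |R|=0.0959
x=-100: |R|=0.2158
θ=13/16≥1/2 ⇒ |1+3/16x|<|1−13/16x| ∀x<0 ⇒ interval (−∞,0).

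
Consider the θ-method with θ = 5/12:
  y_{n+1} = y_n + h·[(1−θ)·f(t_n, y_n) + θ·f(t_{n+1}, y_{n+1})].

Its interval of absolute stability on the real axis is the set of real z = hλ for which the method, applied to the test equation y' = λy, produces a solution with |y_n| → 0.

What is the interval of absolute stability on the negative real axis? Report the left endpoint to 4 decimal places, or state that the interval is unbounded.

Test eqn y'=λy, z=hλ:
  y_{n+1} = y_n + z·[7/12·y_n + 5/12·y_{n+1}] ⇒ (1 − 5/12z)y_{n+1} = (1 + 7/12z)y_n
  ⇒ R(z) = (1 + 7/12z)/(1 − 5/12z).

Boundary: |R(x)|=1, x<0.
x=-1.32: |R|=0.1484
R=−1: 1+7/12x = −1+5/12x ⇒ -1/6x=2 ⇒ x=2/(-1/6)=-12.0000
Confirm numerically:
  x=-11.954: |R|=0.99872 <1
  x=-11.482: |R|=0.98507 <1
  x=-8.634: |R|=0.87798 <1
  x=-5.105: |R|=0.63251 <1
  x=-12.532: |R|=1.01425 >1
  x=-12.260: |R|=1.00709 >1
  x=-12.169: |R|=1.00464 >1
Stable set (-12.0000, 0).

z∈(-12.0000,0).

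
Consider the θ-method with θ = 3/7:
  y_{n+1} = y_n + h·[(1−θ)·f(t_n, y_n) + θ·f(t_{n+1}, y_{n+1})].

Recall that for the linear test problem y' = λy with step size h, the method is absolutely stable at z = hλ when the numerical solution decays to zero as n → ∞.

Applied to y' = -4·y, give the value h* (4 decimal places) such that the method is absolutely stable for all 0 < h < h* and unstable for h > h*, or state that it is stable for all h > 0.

With y'=λy (z=hλ):
  y_{n+1} = y_n + z·[4/7·y_n + 3/7·y_{n+1}] ⇒ (1 − 3/7z)y_{n+1} = (1 + 4/7z)y_n
  so R(z) = (1 + 4/7z)/(1 − 3/7z).

Find x<0 with |R(x)|<1.
x=-0.57: |R|=0.5419
R=−1: 1+4/7x = −1+3/7x ⇒ -1/7x=2 ⇒ x=2/(-1/7)=-14.0000
Confirm numerically:
  x=-11.197: |R|=0.93095 <1
  x=-9.943: |R|=0.88984 <1
  x=-9.059: |R|=0.85543 <1
  x=-5.926: |R|=0.67415 <1
  x=-14.419: |R|=1.00834 >1
  x=-14.382: |R|=1.00762 >1
  x=-14.248: |R|=1.00499 >1
Stable set (-14.0000, 0).

(-14.0000,0); λ=-4 ⇒ h* = (14)/4 = 3.5000.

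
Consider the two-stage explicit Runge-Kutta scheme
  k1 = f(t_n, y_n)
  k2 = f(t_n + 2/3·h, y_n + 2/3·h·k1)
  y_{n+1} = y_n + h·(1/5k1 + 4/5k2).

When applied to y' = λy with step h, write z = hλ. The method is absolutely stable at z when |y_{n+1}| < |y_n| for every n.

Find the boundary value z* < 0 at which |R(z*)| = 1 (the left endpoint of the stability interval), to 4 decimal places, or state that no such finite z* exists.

On y'=λy, z=hλ:
  k1=λy_n ⇒ h·k1=z·y_n;  k2=λ(1+2/3z)y_n ⇒ h·k2=z(1+2/3z)y_n
  y_{n+1}/y_n = 1 + 1/5z + 4/5z(1+2/3z) = 1 + z + 8/15z²
  so R(z) = 1 + z + 8/15z².

Solve |R(x)|<1 on ℝ⁻.
x=-0.43: |R|=0.6686
R=1: x+8/15x²=0 ⇒ x=−15/8=-1.8750; min R=1−1/(4·8/15)=0.5312>−1
Confirm numerically:
  x=-1.450: |R|=0.67133 <1
  x=-1.349: |R|=0.62156 <1
  x=-1.244: |R|=0.58135 <1
  x=-2.408: |R|=1.68451 >1
  x=-2.220: |R|=1.40848 >1
So |R|<1 on (-1.8750, 0).

left endpoint -1.8750.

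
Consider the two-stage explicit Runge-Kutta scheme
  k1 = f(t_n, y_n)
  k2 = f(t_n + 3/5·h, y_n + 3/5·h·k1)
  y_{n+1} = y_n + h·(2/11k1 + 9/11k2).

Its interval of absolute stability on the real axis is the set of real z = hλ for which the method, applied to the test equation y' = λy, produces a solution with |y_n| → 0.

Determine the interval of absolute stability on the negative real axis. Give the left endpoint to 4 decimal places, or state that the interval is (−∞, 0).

On y'=λy, z=hλ:
  k1=λy_n ⇒ h·k1=z·y_n;  k2=λ(1+3/5z)y_n ⇒ h·k2=z(1+3/5z)y_n
  y_{n+1}/y_n = 1 + 2/11z + 9/11z(1+3/5z) = 1 + z + 27/55z²
  Hence R(z) = 1 + z + 27/55z².

Boundary: |R(x)|=1, x<0.
x=-1.45: |R|=0.5821
R=1: x+27/55x²=0 ⇒ x=−55/27=-2.0370; min R=1−1/(4·27/55)=0.4907>−1
Confirm numerically:
  x=-1.957: |R|=0.92311 <1
  x=-1.850: |R|=0.83014 <1
  x=-1.358: |R|=0.54732 <1
  x=-2.199: |R|=1.17484 >1
  x=-2.139: |R|=1.10707 >1
  x=-2.070: |R|=1.03350 >1
Stable set (-2.0370, 0).

z∈(-2.0370,0).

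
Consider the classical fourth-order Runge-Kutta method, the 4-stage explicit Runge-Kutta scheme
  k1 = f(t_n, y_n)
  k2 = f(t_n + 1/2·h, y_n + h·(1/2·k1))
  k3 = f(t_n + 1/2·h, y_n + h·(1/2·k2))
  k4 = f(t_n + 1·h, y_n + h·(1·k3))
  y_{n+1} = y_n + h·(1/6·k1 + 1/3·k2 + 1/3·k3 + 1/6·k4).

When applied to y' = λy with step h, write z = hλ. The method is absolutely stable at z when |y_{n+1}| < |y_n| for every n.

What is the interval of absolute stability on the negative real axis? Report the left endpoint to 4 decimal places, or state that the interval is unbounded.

z∈(-2.7853,0).

Test eqn y'=λy, z=hλ:
  order 4, 4-stage ⇒ R(z)=1+z+z^2/2+z^3/6+z^4/24
  (e.g. R(-1.21)=0.31611, |R|=0.31611)

Find x<0 with |R(x)|<1.
x=-1.21: |R|=0.3161
|R(-1)|=0.3750 |R(-0.57)|=0.5660 |R(-0.52)|=0.5948
Bisect:
  x_lo=-3.2056 |R|=1.8421  x_hi=-0.1442 |R|=0.8657
  mid=-1.67490 |R|=0.27255 →hi
  mid=-2.44027 |R|=0.59280 →hi
  mid=-2.82296 |R|=1.05829 →lo
  mid=-2.63162 |R|=0.79197 →hi
  mid=-2.72729 |R|=0.91601 →hi
  mid=-2.77512 |R|=0.98477 →hi
  mid=-2.79904 |R|=1.02092 →lo
  mid=-2.78708 |R|=1.00270 →lo
  ...
  [-2.78540,-2.78521] ⇒ x*=-2.7853
Interval (-2.7853, 0).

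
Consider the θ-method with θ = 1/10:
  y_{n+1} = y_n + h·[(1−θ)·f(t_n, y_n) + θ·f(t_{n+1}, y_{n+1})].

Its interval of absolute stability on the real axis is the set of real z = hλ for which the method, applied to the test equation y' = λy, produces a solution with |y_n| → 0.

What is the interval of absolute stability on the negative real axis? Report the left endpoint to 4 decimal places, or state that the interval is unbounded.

(-2.5000, 0).

With y'=λy (z=hλ):
  y_{n+1} = y_n + z·[9/10·y_n + 1/10·y_{n+1}] ⇒ (1 − 1/10z)y_{n+1} = (1 + 9/10z)y_n
  Hence R(z) = (1 + 9/10z)/(1 − 1/10z).

Solve |R(x)|<1 on ℝ⁻.
x=-1: |R|=0.0909
R=−1: 1+9/10x = −1+1/10x ⇒ -4/5x=2 ⇒ x=2/(-4/5)=-2.5000
Confirm numerically:
  x=-1.444: |R|=0.26180 <1
  x=-1.159: |R|=0.03862 <1
  x=-1.061: |R|=0.04077 <1
  x=-3.085: |R|=1.35766 >1
  x=-3.022: |R|=1.32069 >1
So |R|<1 on (-2.5000, 0).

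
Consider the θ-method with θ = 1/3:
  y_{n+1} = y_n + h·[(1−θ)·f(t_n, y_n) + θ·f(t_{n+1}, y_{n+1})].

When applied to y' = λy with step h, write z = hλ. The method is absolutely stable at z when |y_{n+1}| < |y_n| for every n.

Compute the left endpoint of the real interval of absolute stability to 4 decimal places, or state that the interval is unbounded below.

Set f=λy, z=hλ:
  y_{n+1} = y_n + z·[2/3·y_n + 1/3·y_{n+1}] ⇒ (1 − 1/3z)y_{n+1} = (1 + 2/3z)y_n
  Hence R(z) = (1 + 2/3z)/(1 − 1/3z).

Need |R(x)|<1, x<0.
x=-1.55: |R|=0.0220
R=−1: 1+2/3x = −1+1/3x ⇒ -1/3x=2 ⇒ x=2/(-1/3)=-6.0000
Confirm numerically:
  x=-3.529: |R|=0.62153 <1
  x=-3.249: |R|=0.55977 <1
  x=-3.122: |R|=0.52989 <1
  x=-6.306: |R|=1.03288 >1
  x=-6.216: |R|=1.02344 >1
  x=-6.072: |R|=1.00794 >1
Interval (-6.0000, 0).

left endpoint -6.0000.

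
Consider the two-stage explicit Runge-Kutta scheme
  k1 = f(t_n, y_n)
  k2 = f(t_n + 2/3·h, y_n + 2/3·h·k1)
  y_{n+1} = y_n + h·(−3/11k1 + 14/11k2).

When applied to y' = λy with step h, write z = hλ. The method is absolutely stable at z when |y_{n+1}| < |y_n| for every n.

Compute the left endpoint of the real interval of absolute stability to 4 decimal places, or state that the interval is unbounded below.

z* = -1.1786.

Set f=λy, z=hλ:
  k1=λy_n ⇒ h·k1=z·y_n;  k2=λ(1+2/3z)y_n ⇒ h·k2=z(1+2/3z)y_n
  y_{n+1}/y_n = 1 − 3/11z + 14/11z(1+2/3z) = 1 + z + 28/33z²
  ⇒ R(z) = 1 + z + 28/33z².

Find x<0 with |R(x)|<1.
x=-1.27: |R|=1.0985
R=1: x+28/33x²=0 ⇒ x=−33/28=-1.1786; min R=1−1/(4·28/33)=0.7054>−1
Confirm numerically:
  x=-1.109: |R|=0.93454 <1
  x=-0.749: |R|=0.72700 <1
  x=-0.512: |R|=0.71043 <1
  x=-1.311: |R|=1.14731 >1
  x=-1.256: |R|=1.08252 >1
  x=-1.226: |R|=1.04934 >1
Stable set (-1.1786, 0).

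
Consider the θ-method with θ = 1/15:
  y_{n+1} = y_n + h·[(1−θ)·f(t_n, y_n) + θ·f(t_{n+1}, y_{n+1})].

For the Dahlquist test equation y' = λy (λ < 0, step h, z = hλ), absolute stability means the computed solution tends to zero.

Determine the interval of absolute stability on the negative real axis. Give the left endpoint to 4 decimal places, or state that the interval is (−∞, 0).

On y'=λy, z=hλ:
  y_{n+1} = y_n + z·[14/15·y_n + 1/15·y_{n+1}] ⇒ (1 − 1/15z)y_{n+1} = (1 + 14/15z)y_n
  R(z) = (1 + 14/15z)/(1 − 1/15z).

Find x<0 with |R(x)|<1.
x=-1.19: |R|=0.1025
R=−1: 1+14/15x = −1+1/15x ⇒ -13/15x=2 ⇒ x=2/(-13/15)=-2.3077
Confirm numerically:
  x=-2.269: |R|=0.97087 <1
  x=-1.200: |R|=0.11111 <1
  x=-1.148: |R|=0.06639 <1
  x=-1.078: |R|=0.00572 <1
  x=-2.850: |R|=1.39496 >1
  x=-2.571: |R|=1.19481 >1
  x=-2.542: |R|=1.17364 >1
Stable set (-2.3077, 0).

(-2.3077, 0).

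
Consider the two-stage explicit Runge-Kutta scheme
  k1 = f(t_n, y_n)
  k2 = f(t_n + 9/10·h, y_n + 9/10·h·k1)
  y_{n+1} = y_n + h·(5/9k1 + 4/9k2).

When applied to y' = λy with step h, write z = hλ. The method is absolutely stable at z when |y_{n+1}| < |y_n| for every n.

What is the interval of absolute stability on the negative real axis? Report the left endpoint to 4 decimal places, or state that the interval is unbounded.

z∈(-2.5000,0).

On y'=λy, z=hλ:
  k1=λy_n ⇒ h·k1=z·y_n;  k2=λ(1+9/10z)y_n ⇒ h·k2=z(1+9/10z)y_n
  y_{n+1}/y_n = 1 + 5/9z + 4/9z(1+9/10z) = 1 + z + 2/5z²
  so R(z) = 1 + z + 2/5z².

Solve |R(x)|<1 on ℝ⁻.
x=-0.32: |R|=0.7210
R=1: x+2/5x²=0 ⇒ x=−5/2=-2.5000; min R=1−1/(4·2/5)=0.3750>−1
Confirm numerically:
  x=-2.476: |R|=0.97623 <1
  x=-1.555: |R|=0.41221 <1
  x=-1.446: |R|=0.39037 <1
  x=-1.015: |R|=0.39709 <1
  x=-2.788: |R|=1.32118 >1
  x=-2.710: |R|=1.22764 >1
  x=-2.572: |R|=1.07407 >1
So |R|<1 on (-2.5000, 0).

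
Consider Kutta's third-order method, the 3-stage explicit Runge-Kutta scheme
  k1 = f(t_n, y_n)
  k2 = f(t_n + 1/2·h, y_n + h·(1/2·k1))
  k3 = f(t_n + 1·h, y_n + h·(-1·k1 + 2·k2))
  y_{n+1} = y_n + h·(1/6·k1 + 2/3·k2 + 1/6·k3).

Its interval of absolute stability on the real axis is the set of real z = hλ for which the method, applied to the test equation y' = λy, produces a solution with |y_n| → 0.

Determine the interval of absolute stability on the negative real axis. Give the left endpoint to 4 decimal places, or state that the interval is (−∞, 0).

On y'=λy, z=hλ:
  order 3, 3-stage ⇒ R(z)=1+z+z^2/2+z^3/6
  (e.g. R(-1.26)=0.20040, |R|=0.20040)

Solve |R(x)|<1 on ℝ⁻.
x=-1.26: |R|=0.2004
|R(-2.86)|=1.6691 |R(-2.28)|=0.6562 |R(-1.83)|=0.1770
Bisect:
  x_lo=-2.9724 |R|=1.9318  x_hi=-0.1468 |R|=0.8634
  mid=-1.55961 |R|=0.02432 →hi
  mid=-2.26601 |R|=0.63786 →hi
  mid=-2.61920 |R|=1.18381 →lo
  mid=-2.44261 |R|=0.88834 →hi
  mid=-2.53091 |R|=1.03011 →lo
  mid=-2.48676 |R|=0.95777 →hi
  mid=-2.50883 |R|=0.99357 →hi
  mid=-2.51987 |R|=1.01175 →lo
  mid=-2.51435 |R|=1.00264 →lo
  ...
  [-2.51280,-2.51262] ⇒ x*=-2.5127
Interval (-2.5127, 0).

z∈(-2.5127,0).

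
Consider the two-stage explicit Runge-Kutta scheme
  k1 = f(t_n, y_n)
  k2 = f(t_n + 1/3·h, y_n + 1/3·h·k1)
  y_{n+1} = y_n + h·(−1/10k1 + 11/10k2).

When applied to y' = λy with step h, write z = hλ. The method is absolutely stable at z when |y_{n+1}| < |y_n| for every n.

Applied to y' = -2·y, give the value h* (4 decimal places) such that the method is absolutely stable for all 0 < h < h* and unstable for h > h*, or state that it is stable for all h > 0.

(-2.7273,0); λ=-2 ⇒ h* = (30/11)/2 = 1.3636.

With y'=λy (z=hλ):
  k1=λy_n ⇒ h·k1=z·y_n;  k2=λ(1+1/3z)y_n ⇒ h·k2=z(1+1/3z)y_n
  y_{n+1}/y_n = 1 − 1/10z + 11/10z(1+1/3z) = 1 + z + 11/30z²
  so R(z) = 1 + z + 11/30z².

Need |R(x)|<1, x<0.
x=-0.73: |R|=0.4654
R=1: x+11/30x²=0 ⇒ x=−30/11=-2.7273; min R=1−1/(4·11/30)=0.3182>−1
Confirm numerically:
  x=-2.661: |R|=0.93534 <1
  x=-2.306: |R|=0.64380 <1
  x=-1.948: |R|=0.44339 <1
  x=-1.232: |R|=0.32454 <1
  x=-3.209: |R|=1.56682 >1
  x=-3.203: |R|=1.55871 >1
  x=-3.074: |R|=1.39081 >1
So |R|<1 on (-2.7273, 0).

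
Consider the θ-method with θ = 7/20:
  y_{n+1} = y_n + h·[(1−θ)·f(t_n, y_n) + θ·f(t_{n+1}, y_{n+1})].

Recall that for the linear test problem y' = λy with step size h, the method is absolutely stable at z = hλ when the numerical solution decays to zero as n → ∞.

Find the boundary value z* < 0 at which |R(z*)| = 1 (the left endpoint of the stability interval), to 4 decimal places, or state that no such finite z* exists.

With y'=λy (z=hλ):
  y_{n+1} = y_n + z·[13/20·y_n + 7/20·y_{n+1}] ⇒ (1 − 7/20z)y_{n+1} = (1 + 13/20z)y_n
  Hence R(z) = (1 + 13/20z)/(1 − 7/20z).

Solve |R(x)|<1 on ℝ⁻.
x=-0.86: |R|=0.3390
R=−1: 1+13/20x = −1+7/20x ⇒ -3/10x=2 ⇒ x=2/(-3/10)=-6.6667
Confirm numerically:
  x=-6.475: |R|=0.98240 <1
  x=-4.395: |R|=0.73151 <1
  x=-4.112: |R|=0.68580 <1
  x=-2.694: |R|=0.38659 <1
  x=-7.156: |R|=1.04189 >1
  x=-6.908: |R|=1.02118 >1
  x=-6.886: |R|=1.01930 >1
Stable set (-6.6667, 0).

left endpoint -6.6667.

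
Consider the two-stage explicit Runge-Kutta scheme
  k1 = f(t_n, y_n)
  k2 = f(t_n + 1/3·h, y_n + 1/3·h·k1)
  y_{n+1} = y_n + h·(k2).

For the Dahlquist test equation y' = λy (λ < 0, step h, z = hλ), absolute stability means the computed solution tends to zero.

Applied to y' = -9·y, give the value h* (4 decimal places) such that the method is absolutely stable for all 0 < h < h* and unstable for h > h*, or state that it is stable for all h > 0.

(-3.0000,0); λ=-9 ⇒ h* = (3)/9 = 0.3333.

With y'=λy (z=hλ):
  k1=λy_n ⇒ h·k1=z·y_n;  k2=λ(1+1/3z)y_n ⇒ h·k2=z(1+1/3z)y_n
  y_{n+1}/y_n = 1 + z(1+1/3z) = 1 + z + 1/3z²
  Hence R(z) = 1 + z + 1/3z².

Need |R(x)|<1, x<0.
x=-1.51: |R|=0.2500
R=1: x+1/3x²=0 ⇒ x=−3=-3.0000; min R=1−1/(4·1/3)=0.2500>−1
Confirm numerically:
  x=-1.943: |R|=0.31542 <1
  x=-1.601: |R|=0.25340 <1
  x=-1.427: |R|=0.25178 <1
  x=-3.348: |R|=1.38837 >1
  x=-3.140: |R|=1.14653 >1
  x=-3.079: |R|=1.08108 >1
So |R|<1 on (-3.0000, 0).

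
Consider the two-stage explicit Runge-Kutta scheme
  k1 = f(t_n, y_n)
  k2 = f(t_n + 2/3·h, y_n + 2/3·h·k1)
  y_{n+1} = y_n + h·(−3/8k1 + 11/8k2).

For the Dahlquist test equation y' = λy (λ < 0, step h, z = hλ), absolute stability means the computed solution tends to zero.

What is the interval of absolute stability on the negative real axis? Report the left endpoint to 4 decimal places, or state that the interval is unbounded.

With y'=λy (z=hλ):
  k1=λy_n ⇒ h·k1=z·y_n;  k2=λ(1+2/3z)y_n ⇒ h·k2=z(1+2/3z)y_n
  y_{n+1}/y_n = 1 − 3/8z + 11/8z(1+2/3z) = 1 + z + 11/12z²
  R(z) = 1 + z + 11/12z².

Need |R(x)|<1, x<0.
x=-0.96: |R|=0.8848
R=1: x+11/12x²=0 ⇒ x=−12/11=-1.0909; min R=1−1/(4·11/12)=0.7273>−1
Confirm numerically:
  x=-0.958: |R|=0.88328 <1
  x=-0.776: |R|=0.77599 <1
  x=-0.479: |R|=0.73132 <1
  x=-1.336: |R|=1.30015 >1
  x=-1.294: |R|=1.24090 >1
So |R|<1 on (-1.0909, 0).

(-1.0909, 0).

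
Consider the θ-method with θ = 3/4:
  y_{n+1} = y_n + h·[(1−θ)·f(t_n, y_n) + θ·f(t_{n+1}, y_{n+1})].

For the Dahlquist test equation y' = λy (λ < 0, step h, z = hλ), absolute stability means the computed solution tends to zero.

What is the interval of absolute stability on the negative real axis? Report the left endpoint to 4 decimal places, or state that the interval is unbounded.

Test eqn y'=λy, z=hλ:
  y_{n+1} = y_n + z·[1/4·y_n + 3/4·y_{n+1}] ⇒ (1 − 3/4z)y_{n+1} = (1 + 1/4z)y_n
  R(z) = (1 + 1/4z)/(1 − 3/4z).

Solve |R(x)|<1 on ℝ⁻.
x=-1.48: |R|=0.2986
x=-2: |R|=0.2000
x=-10: |R|=0.1765
x=-100: |R|=0.3158
θ=3/4≥1/2 ⇒ |1+1/4x|<|1−3/4x| ∀x<0 ⇒ interval (−∞,0).

(−∞, 0) — no finite endpoint.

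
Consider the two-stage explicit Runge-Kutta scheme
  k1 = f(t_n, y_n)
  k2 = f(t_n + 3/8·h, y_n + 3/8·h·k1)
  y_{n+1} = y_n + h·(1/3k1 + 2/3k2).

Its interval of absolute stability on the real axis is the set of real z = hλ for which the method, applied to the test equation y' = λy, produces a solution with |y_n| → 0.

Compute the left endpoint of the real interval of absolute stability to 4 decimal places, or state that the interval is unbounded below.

z* = -4.0000.

Test eqn y'=λy, z=hλ:
  k1=λy_n ⇒ h·k1=z·y_n;  k2=λ(1+3/8z)y_n ⇒ h·k2=z(1+3/8z)y_n
  y_{n+1}/y_n = 1 + 1/3z + 2/3z(1+3/8z) = 1 + z + 1/4z²
  R(z) = 1 + z + 1/4z².

Boundary: |R(x)|=1, x<0.
x=-1.6: |R|=0.0400
R=1: x+1/4x²=0 ⇒ x=−4=-4.0000; min R=1−1/(4·1/4)=0.0000>−1
Confirm numerically:
  x=-3.628: |R|=0.66260 <1
  x=-2.883: |R|=0.19492 <1
  x=-1.744: |R|=0.01638 <1
  x=-1.668: |R|=0.02756 <1
  x=-4.449: |R|=1.49940 >1
  x=-4.330: |R|=1.35723 >1
  x=-4.049: |R|=1.04960 >1
Interval (-4.0000, 0).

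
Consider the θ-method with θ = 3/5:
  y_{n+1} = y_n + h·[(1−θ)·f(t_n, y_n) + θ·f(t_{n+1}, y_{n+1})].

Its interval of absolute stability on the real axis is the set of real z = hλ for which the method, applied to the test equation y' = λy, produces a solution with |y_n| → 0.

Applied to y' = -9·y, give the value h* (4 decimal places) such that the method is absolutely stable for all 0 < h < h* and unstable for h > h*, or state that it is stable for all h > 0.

On y'=λy, z=hλ:
  y_{n+1} = y_n + z·[2/5·y_n + 3/5·y_{n+1}] ⇒ (1 − 3/5z)y_{n+1} = (1 + 2/5z)y_n
  ⇒ R(z) = (1 + 2/5z)/(1 − 3/5z).

Need |R(x)|<1, x<0.
x=-1.39: |R|=0.2421
x=-2: |R|=0.0909
x=-10: |R|=0.4286
x=-100: |R|=0.6393
θ=3/5≥1/2 ⇒ |1+2/5x|<|1−3/5x| ∀x<0 ⇒ interval (−∞,0).

unbounded; (−∞, 0). Any h>0 works for λ=-9.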